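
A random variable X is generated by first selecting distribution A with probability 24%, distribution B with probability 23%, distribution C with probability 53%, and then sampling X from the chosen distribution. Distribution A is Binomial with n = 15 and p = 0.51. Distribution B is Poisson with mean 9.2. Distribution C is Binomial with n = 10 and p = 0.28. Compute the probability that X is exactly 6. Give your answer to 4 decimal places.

0.0684

Conditional on each component, P(X = 6): A: 0.143413; B: 0.0850913; C: 0.0271955.
By total probability, P(X = 6) = 0.24·0.143413 + 0.23·0.0850913 + 0.53·0.0271955 = 0.0684039.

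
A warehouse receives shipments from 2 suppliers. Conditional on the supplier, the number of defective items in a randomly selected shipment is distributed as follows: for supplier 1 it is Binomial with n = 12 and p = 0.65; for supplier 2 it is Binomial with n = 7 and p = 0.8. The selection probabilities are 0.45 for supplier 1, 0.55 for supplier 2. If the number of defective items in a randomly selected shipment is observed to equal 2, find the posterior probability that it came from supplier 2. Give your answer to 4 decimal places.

Likelihoods P(X=2 | ·): 1: 0.000769221; 2: 0.0043008.
Posterior ∝ prior × likelihood. Numerator for 2: 0.55·0.0043008 = 0.00236544.
Normalizing constant: 0.45·0.000769221 + 0.55·0.0043008 = 0.00271159.
P(2 | observation) = 0.00236544 / 0.00271159 = 0.872344.

0.8723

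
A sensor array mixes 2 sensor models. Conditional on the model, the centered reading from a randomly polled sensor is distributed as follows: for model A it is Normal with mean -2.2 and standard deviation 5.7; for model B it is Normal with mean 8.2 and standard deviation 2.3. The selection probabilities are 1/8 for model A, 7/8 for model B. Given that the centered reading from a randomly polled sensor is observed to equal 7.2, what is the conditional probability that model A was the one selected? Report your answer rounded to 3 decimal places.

0.016

Likelihoods f(7.2 | ·): A: 0.0179672; B: 0.15781.
Posterior ∝ prior × likelihood. Numerator for A: 0.125·0.0179672 = 0.0022459.
Normalizing constant: 0.125·0.0179672 + 0.875·0.15781 = 0.140329.
P(A | observation) = 0.0022459 / 0.140329 = 0.0160045.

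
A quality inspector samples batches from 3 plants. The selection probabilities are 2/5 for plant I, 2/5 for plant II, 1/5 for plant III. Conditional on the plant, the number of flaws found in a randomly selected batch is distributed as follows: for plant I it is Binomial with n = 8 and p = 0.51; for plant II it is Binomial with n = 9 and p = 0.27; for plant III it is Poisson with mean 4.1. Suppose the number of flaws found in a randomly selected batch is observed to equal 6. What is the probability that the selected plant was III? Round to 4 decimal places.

0.2945

Likelihoods P(X=6 | ·): I: 0.118296; II: 0.0126599; III: 0.109336.
Posterior ∝ prior × likelihood. Numerator for III: 0.2·0.109336 = 0.0218672.
Normalizing constant: 0.4·0.118296 + 0.4·0.0126599 + 0.2·0.109336 = 0.0742497.
P(III | observation) = 0.0218672 / 0.0742497 = 0.294509.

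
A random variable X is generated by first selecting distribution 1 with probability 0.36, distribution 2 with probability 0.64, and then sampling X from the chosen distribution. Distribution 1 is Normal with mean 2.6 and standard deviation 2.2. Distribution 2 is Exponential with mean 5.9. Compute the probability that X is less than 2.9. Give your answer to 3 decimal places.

Conditional on each component, P(X < 2.9): 1: 0.554233; 2: 0.388307.
By total probability, P(X < 2.9) = 0.36·0.554233 + 0.64·0.388307 = 0.448041.

0.448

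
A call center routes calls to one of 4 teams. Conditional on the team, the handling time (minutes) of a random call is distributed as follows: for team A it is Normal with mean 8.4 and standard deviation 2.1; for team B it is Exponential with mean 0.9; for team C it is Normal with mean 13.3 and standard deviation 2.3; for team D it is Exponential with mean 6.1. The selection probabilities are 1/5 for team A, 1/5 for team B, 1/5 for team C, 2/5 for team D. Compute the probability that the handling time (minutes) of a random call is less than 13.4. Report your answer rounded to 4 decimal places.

0.8573

Conditional on each team, P(X < 13.4): A: 0.991366; B: 1; C: 0.51734; D: 0.888833.
By total probability, P(X < 13.4) = 0.2·0.991366 + 0.2·1 + 0.2·0.51734 + 0.4·0.888833 = 0.857274.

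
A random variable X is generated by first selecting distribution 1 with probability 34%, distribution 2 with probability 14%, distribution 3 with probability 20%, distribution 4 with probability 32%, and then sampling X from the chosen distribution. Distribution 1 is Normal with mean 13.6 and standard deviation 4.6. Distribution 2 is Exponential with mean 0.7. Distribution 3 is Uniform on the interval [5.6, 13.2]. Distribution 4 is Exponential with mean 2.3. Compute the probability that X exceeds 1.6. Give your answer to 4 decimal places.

Conditional on each component, P(X > 1.6): 1: 0.995456; 2: 0.101701; 3: 1; 4: 0.498749.
By total probability, P(X > 1.6) = 0.34·0.995456 + 0.14·0.101701 + 0.2·1 + 0.32·0.498749 = 0.712293.

0.7123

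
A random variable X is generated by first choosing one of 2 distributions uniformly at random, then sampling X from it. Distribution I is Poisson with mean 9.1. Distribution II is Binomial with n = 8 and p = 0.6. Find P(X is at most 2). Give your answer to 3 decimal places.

Conditional on each component, P(X ≤ 2): I: 0.00575135; II: 0.0498074.
By total probability, P(X ≤ 2) = 0.5·0.00575135 + 0.5·0.0498074 = 0.0277794.

0.028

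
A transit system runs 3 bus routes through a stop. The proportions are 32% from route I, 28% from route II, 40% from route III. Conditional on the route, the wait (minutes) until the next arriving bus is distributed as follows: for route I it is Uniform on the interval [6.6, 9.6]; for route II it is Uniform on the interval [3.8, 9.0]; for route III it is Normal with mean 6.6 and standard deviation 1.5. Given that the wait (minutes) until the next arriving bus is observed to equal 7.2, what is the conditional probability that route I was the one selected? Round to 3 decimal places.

0.412

Likelihoods f(7.2 | ·): I: 0.333333; II: 0.192308; III: 0.245513.
Posterior ∝ prior × likelihood. Numerator for I: 0.32·0.333333 = 0.106667.
Normalizing constant: 0.32·0.333333 + 0.28·0.192308 + 0.4·0.245513 = 0.258718.
P(I | observation) = 0.106667 / 0.258718 = 0.412289.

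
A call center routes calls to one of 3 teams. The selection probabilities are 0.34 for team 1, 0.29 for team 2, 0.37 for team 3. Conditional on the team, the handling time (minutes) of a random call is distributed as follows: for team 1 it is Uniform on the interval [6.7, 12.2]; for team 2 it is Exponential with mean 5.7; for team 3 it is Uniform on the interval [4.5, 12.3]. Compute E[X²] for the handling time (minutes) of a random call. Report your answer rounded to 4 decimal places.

78.0472

For each component E[X²] = Var + (mean)², giving 1: 91.8233; 2: 64.98; 3: 75.63.
Overall E[X²] = 0.34·91.8233 + 0.29·64.98 + 0.37·75.63 = 78.0472.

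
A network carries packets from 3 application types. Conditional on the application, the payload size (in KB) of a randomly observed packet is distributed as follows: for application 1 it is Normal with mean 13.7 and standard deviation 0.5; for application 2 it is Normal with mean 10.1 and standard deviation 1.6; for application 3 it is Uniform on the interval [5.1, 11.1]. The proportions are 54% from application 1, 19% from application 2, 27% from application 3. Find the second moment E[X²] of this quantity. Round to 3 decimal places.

139.881

For each component E[X²] = Var + (mean)², giving 1: 187.94; 2: 104.57; 3: 68.61.
Overall E[X²] = 0.54·187.94 + 0.19·104.57 + 0.27·68.61 = 139.881.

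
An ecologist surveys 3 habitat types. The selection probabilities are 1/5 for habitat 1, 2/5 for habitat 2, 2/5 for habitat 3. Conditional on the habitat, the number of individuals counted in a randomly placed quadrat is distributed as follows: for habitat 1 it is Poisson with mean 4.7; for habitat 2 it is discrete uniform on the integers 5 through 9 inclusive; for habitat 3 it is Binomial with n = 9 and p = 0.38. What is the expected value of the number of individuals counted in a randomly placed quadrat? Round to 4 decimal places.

5.1080

Component means — 1: 4.7; 2: 7; 3: 3.42.
E[X] = 0.2·4.7 + 0.4·7 + 0.4·3.42 = 5.108.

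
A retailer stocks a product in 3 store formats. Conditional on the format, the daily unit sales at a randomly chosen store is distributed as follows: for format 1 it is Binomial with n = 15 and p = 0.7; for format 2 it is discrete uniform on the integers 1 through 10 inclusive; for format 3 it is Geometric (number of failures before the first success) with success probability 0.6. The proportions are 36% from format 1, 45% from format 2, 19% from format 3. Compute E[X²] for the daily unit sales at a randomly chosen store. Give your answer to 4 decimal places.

58.4446

For each component E[X²] = Var + (mean)², giving 1: 113.4; 2: 38.5; 3: 1.55556.
Overall E[X²] = 0.36·113.4 + 0.45·38.5 + 0.19·1.55556 = 58.4446.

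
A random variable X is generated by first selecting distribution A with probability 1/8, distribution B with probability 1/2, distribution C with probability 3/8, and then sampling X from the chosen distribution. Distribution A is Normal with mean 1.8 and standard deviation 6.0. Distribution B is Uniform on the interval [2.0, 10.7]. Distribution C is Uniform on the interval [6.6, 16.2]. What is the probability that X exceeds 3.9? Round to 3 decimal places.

0.811

Conditional on each component, P(X > 3.9): A: 0.363169; B: 0.781609; C: 1.
By total probability, P(X > 3.9) = 0.125·0.363169 + 0.5·0.781609 + 0.375·1 = 0.811201.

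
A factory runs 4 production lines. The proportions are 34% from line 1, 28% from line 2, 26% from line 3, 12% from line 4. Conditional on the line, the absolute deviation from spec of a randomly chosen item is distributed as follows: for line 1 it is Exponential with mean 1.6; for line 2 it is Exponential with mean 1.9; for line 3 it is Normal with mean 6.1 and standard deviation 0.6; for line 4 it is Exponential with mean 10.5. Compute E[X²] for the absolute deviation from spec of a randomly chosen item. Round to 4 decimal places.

For each component E[X²] = Var + (mean)², giving 1: 5.12; 2: 7.22; 3: 37.57; 4: 220.5.
Overall E[X²] = 0.34·5.12 + 0.28·7.22 + 0.26·37.57 + 0.12·220.5 = 39.9906.

39.9906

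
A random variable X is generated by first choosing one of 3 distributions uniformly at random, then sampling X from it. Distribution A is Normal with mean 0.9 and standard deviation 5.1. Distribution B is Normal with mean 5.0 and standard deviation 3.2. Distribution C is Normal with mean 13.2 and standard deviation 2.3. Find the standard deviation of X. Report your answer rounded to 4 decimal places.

Per component, A: μ=0.9, E[X²]=26.82; B: μ=5, E[X²]=35.24; C: μ=13.2, E[X²]=179.53.
E[X] = 0.333333·0.9 + 0.333333·5 + 0.333333·13.2 = 6.36667.
E[X²] = 0.333333·26.82 + 0.333333·35.24 + 0.333333·179.53 = 80.53.
Var(X) = E[X²] − (E[X])² = 80.53 − 40.5344 = 39.9956.
SD(X) = √39.9956 = 6.3242.

6.3242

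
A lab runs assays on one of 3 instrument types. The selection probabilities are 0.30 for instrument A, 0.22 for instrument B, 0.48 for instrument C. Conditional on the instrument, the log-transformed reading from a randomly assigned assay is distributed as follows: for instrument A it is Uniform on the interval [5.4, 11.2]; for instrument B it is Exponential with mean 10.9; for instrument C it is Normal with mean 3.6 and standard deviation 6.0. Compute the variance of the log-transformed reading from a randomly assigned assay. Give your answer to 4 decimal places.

53.5137

Per component, A: μ=8.3, E[X²]=71.6933; B: μ=10.9, E[X²]=237.62; C: μ=3.6, E[X²]=48.96.
E[X] = 0.3·8.3 + 0.22·10.9 + 0.48·3.6 = 6.616.
E[X²] = 0.3·71.6933 + 0.22·237.62 + 0.48·48.96 = 97.2852.
Var(X) = E[X²] − (E[X])² = 97.2852 − 43.7715 = 53.5137.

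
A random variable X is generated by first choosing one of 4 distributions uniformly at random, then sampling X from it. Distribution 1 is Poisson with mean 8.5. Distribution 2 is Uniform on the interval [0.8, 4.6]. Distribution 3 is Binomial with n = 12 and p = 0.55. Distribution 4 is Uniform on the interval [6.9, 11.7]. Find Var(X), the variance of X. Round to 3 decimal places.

Per component, 1: μ=8.5, E[X²]=80.75; 2: μ=2.7, E[X²]=8.49333; 3: μ=6.6, E[X²]=46.53; 4: μ=9.3, E[X²]=88.41.
E[X] = 0.25·8.5 + 0.25·2.7 + 0.25·6.6 + 0.25·9.3 = 6.775.
E[X²] = 0.25·80.75 + 0.25·8.49333 + 0.25·46.53 + 0.25·88.41 = 56.0458.
Var(X) = E[X²] − (E[X])² = 56.0458 − 45.9006 = 10.1452.

10.145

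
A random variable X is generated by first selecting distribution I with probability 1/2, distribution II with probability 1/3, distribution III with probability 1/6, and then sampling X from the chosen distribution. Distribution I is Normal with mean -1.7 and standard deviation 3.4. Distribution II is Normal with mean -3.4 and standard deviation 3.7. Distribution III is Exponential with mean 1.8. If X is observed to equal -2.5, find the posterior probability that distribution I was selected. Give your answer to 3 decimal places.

Likelihoods f(-2.5 | ·): I: 0.114132; II: 0.104679; III: 0.
Posterior ∝ prior × likelihood. Numerator for I: 0.5·0.114132 = 0.0570662.
Normalizing constant: 0.5·0.114132 + 0.333333·0.104679 + 0.166667·0 = 0.0919593.
P(I | observation) = 0.0570662 / 0.0919593 = 0.62056.

0.621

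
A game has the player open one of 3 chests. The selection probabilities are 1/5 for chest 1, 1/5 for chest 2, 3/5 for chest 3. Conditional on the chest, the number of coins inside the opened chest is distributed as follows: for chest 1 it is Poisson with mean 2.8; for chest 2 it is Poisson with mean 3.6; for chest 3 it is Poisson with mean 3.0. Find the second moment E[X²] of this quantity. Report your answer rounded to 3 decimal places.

For each component E[X²] = Var + (mean)², giving 1: 10.64; 2: 16.56; 3: 12.
Overall E[X²] = 0.2·10.64 + 0.2·16.56 + 0.6·12 = 12.64.

12.640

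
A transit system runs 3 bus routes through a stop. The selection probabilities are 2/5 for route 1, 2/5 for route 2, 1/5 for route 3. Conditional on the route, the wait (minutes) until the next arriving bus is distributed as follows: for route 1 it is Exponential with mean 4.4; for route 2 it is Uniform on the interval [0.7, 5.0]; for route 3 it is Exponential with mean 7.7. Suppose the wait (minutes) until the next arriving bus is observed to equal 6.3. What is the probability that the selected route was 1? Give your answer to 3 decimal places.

Likelihoods f(6.3 | ·): 1: 0.0542896; 2: 0; 3: 0.057303.
Posterior ∝ prior × likelihood. Numerator for 1: 0.4·0.0542896 = 0.0217158.
Normalizing constant: 0.4·0.0542896 + 0.4·0 + 0.2·0.057303 = 0.0331764.
P(1 | observation) = 0.0217158 / 0.0331764 = 0.654556.

0.655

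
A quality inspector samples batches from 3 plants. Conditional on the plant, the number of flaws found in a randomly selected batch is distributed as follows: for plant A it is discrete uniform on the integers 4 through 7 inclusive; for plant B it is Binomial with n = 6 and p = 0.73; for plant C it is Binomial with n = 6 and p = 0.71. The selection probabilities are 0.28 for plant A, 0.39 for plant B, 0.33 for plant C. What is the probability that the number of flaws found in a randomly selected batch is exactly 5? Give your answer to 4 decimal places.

0.3046

Conditional on each plant, P(X = 5): A: 0.25; B: 0.335838; C: 0.313936.
By total probability, P(X = 5) = 0.28·0.25 + 0.39·0.335838 + 0.33·0.313936 = 0.304576.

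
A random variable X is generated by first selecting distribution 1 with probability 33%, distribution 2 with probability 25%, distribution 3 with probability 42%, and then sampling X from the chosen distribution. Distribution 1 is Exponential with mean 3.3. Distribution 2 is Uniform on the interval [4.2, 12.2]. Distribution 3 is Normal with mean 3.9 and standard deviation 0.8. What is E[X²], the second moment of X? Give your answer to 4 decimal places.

For each component E[X²] = Var + (mean)², giving 1: 21.78; 2: 72.5733; 3: 15.85.
Overall E[X²] = 0.33·21.78 + 0.25·72.5733 + 0.42·15.85 = 31.9877.

31.9877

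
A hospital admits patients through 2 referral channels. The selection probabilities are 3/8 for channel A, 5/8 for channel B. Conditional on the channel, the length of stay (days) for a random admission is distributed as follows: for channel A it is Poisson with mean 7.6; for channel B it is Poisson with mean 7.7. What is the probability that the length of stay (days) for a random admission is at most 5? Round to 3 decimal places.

Conditional on each channel, P(X ≤ 5): A: 0.230681; B: 0.220287.
By total probability, P(X ≤ 5) = 0.375·0.230681 + 0.625·0.220287 = 0.224185.

0.224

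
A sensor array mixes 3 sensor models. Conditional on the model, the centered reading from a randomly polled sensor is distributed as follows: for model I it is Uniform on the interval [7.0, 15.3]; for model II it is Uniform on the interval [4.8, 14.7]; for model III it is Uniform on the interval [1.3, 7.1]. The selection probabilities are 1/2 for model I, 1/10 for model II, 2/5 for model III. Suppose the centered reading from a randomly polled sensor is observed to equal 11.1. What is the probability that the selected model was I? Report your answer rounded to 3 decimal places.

Likelihoods f(11.1 | ·): I: 0.120482; II: 0.10101; III: 0.
Posterior ∝ prior × likelihood. Numerator for I: 0.5·0.120482 = 0.060241.
Normalizing constant: 0.5·0.120482 + 0.1·0.10101 + 0.4·0 = 0.070342.
P(I | observation) = 0.060241 / 0.070342 = 0.856401.

0.856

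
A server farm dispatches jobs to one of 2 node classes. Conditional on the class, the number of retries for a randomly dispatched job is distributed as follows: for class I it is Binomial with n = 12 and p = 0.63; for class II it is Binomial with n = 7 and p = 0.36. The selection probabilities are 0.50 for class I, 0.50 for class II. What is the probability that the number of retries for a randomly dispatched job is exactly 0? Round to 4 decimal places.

Conditional on each class, P(X = 0): I: 6.58295e-06; II: 0.0439805.
By total probability, P(X = 0) = 0.5·6.58295e-06 + 0.5·0.0439805 = 0.0219935.

0.0220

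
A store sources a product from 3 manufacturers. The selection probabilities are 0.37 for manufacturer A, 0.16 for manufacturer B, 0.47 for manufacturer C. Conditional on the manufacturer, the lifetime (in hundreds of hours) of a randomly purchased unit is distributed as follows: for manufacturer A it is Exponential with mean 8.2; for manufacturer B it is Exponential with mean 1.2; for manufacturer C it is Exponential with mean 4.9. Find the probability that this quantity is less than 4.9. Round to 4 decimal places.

Conditional on each manufacturer, P(X < 4.9): A: 0.449848; B: 0.983149; C: 0.632121.
By total probability, P(X < 4.9) = 0.37·0.449848 + 0.16·0.983149 + 0.47·0.632121 = 0.620844.

0.6208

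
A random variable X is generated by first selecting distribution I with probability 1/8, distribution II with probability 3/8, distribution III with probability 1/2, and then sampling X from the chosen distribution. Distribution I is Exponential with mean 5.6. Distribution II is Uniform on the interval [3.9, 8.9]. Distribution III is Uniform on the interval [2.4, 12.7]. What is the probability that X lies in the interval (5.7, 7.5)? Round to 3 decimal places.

0.235

Conditional on each component, P(5.7 < X < 7.5): I: 0.0993357; II: 0.36; III: 0.174757.
By total probability, P(5.7 < X < 7.5) = 0.125·0.0993357 + 0.375·0.36 + 0.5·0.174757 = 0.234796.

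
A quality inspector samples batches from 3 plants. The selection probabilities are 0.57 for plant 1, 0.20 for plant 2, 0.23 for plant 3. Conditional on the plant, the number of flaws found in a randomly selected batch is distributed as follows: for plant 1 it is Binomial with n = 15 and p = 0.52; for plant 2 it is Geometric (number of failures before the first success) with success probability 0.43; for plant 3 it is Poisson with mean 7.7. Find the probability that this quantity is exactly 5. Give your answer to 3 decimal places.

Conditional on each plant, P(X = 5): 1: 0.0741284; 2: 0.0258728; 3: 0.102142.
By total probability, P(X = 5) = 0.57·0.0741284 + 0.2·0.0258728 + 0.23·0.102142 = 0.0709204.

0.071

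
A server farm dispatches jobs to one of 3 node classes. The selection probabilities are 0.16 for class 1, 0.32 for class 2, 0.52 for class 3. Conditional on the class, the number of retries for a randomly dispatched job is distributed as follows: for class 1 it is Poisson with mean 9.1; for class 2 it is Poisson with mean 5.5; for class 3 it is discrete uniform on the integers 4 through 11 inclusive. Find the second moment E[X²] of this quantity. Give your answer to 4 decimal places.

For each component E[X²] = Var + (mean)², giving 1: 91.91; 2: 35.75; 3: 61.5.
Overall E[X²] = 0.16·91.91 + 0.32·35.75 + 0.52·61.5 = 58.1256.

58.1256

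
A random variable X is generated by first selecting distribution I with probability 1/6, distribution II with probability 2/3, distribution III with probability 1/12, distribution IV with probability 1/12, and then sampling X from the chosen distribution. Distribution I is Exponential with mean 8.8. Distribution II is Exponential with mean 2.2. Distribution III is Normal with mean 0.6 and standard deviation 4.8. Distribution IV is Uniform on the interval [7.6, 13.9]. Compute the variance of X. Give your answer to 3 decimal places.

Per component, I: μ=8.8, E[X²]=154.88; II: μ=2.2, E[X²]=9.68; III: μ=0.6, E[X²]=23.4; IV: μ=10.75, E[X²]=118.87.
E[X] = 0.166667·8.8 + 0.666667·2.2 + 0.0833333·0.6 + 0.0833333·10.75 = 3.87917.
E[X²] = 0.166667·154.88 + 0.666667·9.68 + 0.0833333·23.4 + 0.0833333·118.87 = 44.1225.
Var(X) = E[X²] − (E[X])² = 44.1225 − 15.0479 = 29.0746.

29.075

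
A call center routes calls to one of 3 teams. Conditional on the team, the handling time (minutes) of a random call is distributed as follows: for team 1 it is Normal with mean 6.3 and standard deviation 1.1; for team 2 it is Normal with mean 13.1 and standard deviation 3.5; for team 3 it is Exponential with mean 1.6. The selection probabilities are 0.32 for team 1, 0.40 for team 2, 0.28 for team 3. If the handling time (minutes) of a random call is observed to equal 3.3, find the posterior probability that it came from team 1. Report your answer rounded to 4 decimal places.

Likelihoods f(3.3 | ·): 1: 0.00879777; 2: 0.00226156; 3: 0.0794598.
Posterior ∝ prior × likelihood. Numerator for 1: 0.32·0.00879777 = 0.00281529.
Normalizing constant: 0.32·0.00879777 + 0.4·0.00226156 + 0.28·0.0794598 = 0.0259687.
P(1 | observation) = 0.00281529 / 0.0259687 = 0.108411.

0.1084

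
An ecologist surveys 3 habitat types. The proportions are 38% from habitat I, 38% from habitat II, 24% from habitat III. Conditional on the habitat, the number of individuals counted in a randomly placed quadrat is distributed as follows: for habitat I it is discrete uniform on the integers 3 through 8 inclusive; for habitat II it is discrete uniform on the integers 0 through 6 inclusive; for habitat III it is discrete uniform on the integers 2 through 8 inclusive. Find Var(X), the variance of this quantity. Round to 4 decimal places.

4.8784

Per component, I: μ=5.5, E[X²]=33.1667; II: μ=3, E[X²]=13; III: μ=5, E[X²]=29.
E[X] = 0.38·5.5 + 0.38·3 + 0.24·5 = 4.43.
E[X²] = 0.38·33.1667 + 0.38·13 + 0.24·29 = 24.5033.
Var(X) = E[X²] − (E[X])² = 24.5033 − 19.6249 = 4.87843.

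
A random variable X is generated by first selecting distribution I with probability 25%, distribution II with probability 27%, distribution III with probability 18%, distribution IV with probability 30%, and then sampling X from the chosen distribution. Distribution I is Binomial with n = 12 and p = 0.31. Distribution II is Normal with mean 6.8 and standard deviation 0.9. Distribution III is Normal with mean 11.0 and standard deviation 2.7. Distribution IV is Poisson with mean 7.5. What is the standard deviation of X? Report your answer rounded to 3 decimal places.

Per component, I: μ=3.72, E[X²]=16.4052; II: μ=6.8, E[X²]=47.05; III: μ=11, E[X²]=128.29; IV: μ=7.5, E[X²]=63.75.
E[X] = 0.25·3.72 + 0.27·6.8 + 0.18·11 + 0.3·7.5 = 6.996.
E[X²] = 0.25·16.4052 + 0.27·47.05 + 0.18·128.29 + 0.3·63.75 = 59.022.
Var(X) = E[X²] − (E[X])² = 59.022 − 48.944 = 10.078.
SD(X) = √10.078 = 3.17458.

3.175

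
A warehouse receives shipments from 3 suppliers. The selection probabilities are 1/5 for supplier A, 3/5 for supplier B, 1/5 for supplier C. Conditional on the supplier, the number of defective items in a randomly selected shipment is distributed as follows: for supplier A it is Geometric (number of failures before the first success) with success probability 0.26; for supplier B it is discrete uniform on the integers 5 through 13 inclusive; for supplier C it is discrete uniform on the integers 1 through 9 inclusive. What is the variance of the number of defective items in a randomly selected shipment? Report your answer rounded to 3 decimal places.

14.173

Per component, A: μ=2.84615, E[X²]=19.0473; B: μ=9, E[X²]=87.6667; C: μ=5, E[X²]=31.6667.
E[X] = 0.2·2.84615 + 0.6·9 + 0.2·5 = 6.96923.
E[X²] = 0.2·19.0473 + 0.6·87.6667 + 0.2·31.6667 = 62.7428.
Var(X) = E[X²] − (E[X])² = 62.7428 − 48.5702 = 14.1726.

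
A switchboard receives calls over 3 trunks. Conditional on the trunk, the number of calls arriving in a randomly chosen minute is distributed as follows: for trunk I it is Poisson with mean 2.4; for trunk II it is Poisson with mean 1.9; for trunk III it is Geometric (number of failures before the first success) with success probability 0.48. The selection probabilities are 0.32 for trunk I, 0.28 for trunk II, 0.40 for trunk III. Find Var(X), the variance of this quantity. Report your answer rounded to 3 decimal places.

Per component, I: μ=2.4, E[X²]=8.16; II: μ=1.9, E[X²]=5.51; III: μ=1.08333, E[X²]=3.43056.
E[X] = 0.32·2.4 + 0.28·1.9 + 0.4·1.08333 = 1.73333.
E[X²] = 0.32·8.16 + 0.28·5.51 + 0.4·3.43056 = 5.52622.
Var(X) = E[X²] − (E[X])² = 5.52622 − 3.00444 = 2.52178.

2.522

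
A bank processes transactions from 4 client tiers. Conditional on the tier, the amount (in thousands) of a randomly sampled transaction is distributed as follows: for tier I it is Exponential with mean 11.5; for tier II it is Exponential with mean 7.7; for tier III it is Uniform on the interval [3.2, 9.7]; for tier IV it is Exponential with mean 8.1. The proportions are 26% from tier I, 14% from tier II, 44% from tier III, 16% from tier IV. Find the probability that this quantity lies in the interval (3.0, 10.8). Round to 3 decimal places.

0.667

Conditional on each tier, P(3.0 < X < 10.8): I: 0.379414; II: 0.431363; III: 1; IV: 0.426881.
By total probability, P(3.0 < X < 10.8) = 0.26·0.379414 + 0.14·0.431363 + 0.44·1 + 0.16·0.426881 = 0.667339.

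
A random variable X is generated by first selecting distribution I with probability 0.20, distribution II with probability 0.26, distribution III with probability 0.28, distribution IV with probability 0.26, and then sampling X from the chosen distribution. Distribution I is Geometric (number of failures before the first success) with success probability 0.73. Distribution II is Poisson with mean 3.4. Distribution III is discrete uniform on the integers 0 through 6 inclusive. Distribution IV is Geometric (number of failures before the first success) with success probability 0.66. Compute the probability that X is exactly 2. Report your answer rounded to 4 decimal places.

0.1206

Conditional on each component, P(X = 2): I: 0.053217; II: 0.192898; III: 0.142857; IV: 0.076296.
By total probability, P(X = 2) = 0.2·0.053217 + 0.26·0.192898 + 0.28·0.142857 + 0.26·0.076296 = 0.120634.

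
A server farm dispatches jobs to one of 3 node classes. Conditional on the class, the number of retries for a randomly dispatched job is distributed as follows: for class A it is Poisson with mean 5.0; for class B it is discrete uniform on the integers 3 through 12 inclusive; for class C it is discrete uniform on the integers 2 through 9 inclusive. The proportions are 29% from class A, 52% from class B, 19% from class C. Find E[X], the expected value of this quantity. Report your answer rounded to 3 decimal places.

Component means — A: 5; B: 7.5; C: 5.5.
E[X] = 0.29·5 + 0.52·7.5 + 0.19·5.5 = 6.395.

6.395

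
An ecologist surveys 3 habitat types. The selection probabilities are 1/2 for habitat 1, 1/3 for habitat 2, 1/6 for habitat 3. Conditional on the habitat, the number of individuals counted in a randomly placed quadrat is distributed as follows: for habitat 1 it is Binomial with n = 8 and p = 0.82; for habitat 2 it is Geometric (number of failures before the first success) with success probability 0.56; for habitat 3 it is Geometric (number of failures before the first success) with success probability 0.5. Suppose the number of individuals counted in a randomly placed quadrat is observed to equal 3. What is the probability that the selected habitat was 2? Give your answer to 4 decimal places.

0.5439

Likelihoods P(X=3 | ·): 1: 0.00583435; 2: 0.047703; 3: 0.0625.
Posterior ∝ prior × likelihood. Numerator for 2: 0.333333·0.047703 = 0.015901.
Normalizing constant: 0.5·0.00583435 + 0.333333·0.047703 + 0.166667·0.0625 = 0.0292349.
P(2 | observation) = 0.015901 / 0.0292349 = 0.543906.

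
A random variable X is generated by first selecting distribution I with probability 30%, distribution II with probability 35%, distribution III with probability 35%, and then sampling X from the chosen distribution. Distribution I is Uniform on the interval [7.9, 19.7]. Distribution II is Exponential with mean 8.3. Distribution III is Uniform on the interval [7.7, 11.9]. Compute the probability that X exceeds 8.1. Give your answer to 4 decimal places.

Conditional on each component, P(X > 8.1): I: 0.983051; II: 0.376852; III: 0.904762.
By total probability, P(X > 8.1) = 0.3·0.983051 + 0.35·0.376852 + 0.35·0.904762 = 0.74348.

0.7435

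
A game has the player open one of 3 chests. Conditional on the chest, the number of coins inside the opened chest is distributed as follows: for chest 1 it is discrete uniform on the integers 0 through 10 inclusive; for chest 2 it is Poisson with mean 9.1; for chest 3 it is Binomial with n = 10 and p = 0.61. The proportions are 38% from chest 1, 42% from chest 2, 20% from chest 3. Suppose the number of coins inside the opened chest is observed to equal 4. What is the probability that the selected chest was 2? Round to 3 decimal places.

0.196

Likelihoods P(X=4 | ·): 1: 0.0909091; 2: 0.0319062; 3: 0.102312.
Posterior ∝ prior × likelihood. Numerator for 2: 0.42·0.0319062 = 0.0134006.
Normalizing constant: 0.38·0.0909091 + 0.42·0.0319062 + 0.2·0.102312 = 0.0684084.
P(2 | observation) = 0.0134006 / 0.0684084 = 0.195891.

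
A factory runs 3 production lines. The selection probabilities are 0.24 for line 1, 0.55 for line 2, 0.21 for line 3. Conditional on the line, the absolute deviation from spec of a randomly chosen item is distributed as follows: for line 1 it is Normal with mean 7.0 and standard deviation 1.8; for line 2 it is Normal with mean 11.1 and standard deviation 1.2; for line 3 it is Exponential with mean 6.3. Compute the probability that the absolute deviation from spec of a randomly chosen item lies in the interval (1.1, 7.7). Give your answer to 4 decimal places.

0.2720

Conditional on each line, P(1.1 < X < 7.7): 1: 0.650798; 2: 0.00230327; 3: 0.545215.
By total probability, P(1.1 < X < 7.7) = 0.24·0.650798 + 0.55·0.00230327 + 0.21·0.545215 = 0.271953.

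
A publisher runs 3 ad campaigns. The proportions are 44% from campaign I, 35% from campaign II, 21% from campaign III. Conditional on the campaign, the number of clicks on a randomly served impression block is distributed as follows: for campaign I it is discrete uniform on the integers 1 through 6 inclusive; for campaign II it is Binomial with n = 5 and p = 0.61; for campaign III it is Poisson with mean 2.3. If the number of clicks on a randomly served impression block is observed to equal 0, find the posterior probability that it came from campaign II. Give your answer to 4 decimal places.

Likelihoods P(X=0 | ·): I: 0; II: 0.00902242; III: 0.100259.
Posterior ∝ prior × likelihood. Numerator for II: 0.35·0.00902242 = 0.00315785.
Normalizing constant: 0.44·0 + 0.35·0.00902242 + 0.21·0.100259 = 0.0242122.
P(II | observation) = 0.00315785 / 0.0242122 = 0.130424.

0.1304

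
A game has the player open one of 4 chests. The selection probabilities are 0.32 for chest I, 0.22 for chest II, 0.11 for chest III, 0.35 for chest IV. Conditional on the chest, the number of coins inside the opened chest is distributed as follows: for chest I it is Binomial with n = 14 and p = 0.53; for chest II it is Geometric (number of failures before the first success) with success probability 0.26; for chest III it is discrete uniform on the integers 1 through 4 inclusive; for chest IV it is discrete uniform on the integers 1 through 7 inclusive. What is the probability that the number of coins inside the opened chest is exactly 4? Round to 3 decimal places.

Conditional on each chest, P(X = 4): I: 0.0415447; II: 0.0779651; III: 0.25; IV: 0.142857.
By total probability, P(X = 4) = 0.32·0.0415447 + 0.22·0.0779651 + 0.11·0.25 + 0.35·0.142857 = 0.107947.

0.108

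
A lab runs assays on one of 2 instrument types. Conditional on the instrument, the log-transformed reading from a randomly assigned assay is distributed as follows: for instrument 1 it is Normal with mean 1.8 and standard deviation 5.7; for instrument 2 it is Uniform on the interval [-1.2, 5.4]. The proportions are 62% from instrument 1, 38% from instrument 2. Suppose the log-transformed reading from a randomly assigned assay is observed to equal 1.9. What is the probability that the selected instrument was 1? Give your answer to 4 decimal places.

0.4297

Likelihoods f(1.9 | ·): 1: 0.0699791; 2: 0.151515.
Posterior ∝ prior × likelihood. Numerator for 1: 0.62·0.0699791 = 0.043387.
Normalizing constant: 0.62·0.0699791 + 0.38·0.151515 = 0.100963.
P(1 | observation) = 0.043387 / 0.100963 = 0.429733.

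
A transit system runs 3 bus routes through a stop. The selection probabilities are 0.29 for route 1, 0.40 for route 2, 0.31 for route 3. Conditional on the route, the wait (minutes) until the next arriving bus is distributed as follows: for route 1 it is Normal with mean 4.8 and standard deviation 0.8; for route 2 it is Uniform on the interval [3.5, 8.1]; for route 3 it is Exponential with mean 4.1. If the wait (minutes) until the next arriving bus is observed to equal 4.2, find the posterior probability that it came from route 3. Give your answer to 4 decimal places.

Likelihoods f(4.2 | ·): 1: 0.376422; 2: 0.217391; 3: 0.0875647.
Posterior ∝ prior × likelihood. Numerator for 3: 0.31·0.0875647 = 0.0271451.
Normalizing constant: 0.29·0.376422 + 0.4·0.217391 + 0.31·0.0875647 = 0.223264.
P(3 | observation) = 0.0271451 / 0.223264 = 0.121583.

0.1216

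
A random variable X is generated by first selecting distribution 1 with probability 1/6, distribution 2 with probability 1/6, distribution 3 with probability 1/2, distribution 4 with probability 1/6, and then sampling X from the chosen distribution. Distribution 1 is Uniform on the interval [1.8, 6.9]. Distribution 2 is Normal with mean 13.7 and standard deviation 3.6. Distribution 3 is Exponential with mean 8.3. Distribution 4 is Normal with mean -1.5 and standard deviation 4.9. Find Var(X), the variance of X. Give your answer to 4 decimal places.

62.4983

Per component, 1: μ=4.35, E[X²]=21.09; 2: μ=13.7, E[X²]=200.65; 3: μ=8.3, E[X²]=137.78; 4: μ=-1.5, E[X²]=26.26.
E[X] = 0.166667·4.35 + 0.166667·13.7 + 0.5·8.3 + 0.166667·-1.5 = 6.90833.
E[X²] = 0.166667·21.09 + 0.166667·200.65 + 0.5·137.78 + 0.166667·26.26 = 110.223.
Var(X) = E[X²] − (E[X])² = 110.223 − 47.7251 = 62.4983.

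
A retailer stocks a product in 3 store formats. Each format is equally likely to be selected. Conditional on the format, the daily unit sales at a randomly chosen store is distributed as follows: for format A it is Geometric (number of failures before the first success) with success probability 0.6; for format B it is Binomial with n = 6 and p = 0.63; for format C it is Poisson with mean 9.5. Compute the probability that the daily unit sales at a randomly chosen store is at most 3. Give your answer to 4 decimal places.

Conditional on each format, P(X ≤ 3): A: 0.9744; B: 0.393669; C: 0.0148596.
By total probability, P(X ≤ 3) = 0.333333·0.9744 + 0.333333·0.393669 + 0.333333·0.0148596 = 0.460976.

0.4610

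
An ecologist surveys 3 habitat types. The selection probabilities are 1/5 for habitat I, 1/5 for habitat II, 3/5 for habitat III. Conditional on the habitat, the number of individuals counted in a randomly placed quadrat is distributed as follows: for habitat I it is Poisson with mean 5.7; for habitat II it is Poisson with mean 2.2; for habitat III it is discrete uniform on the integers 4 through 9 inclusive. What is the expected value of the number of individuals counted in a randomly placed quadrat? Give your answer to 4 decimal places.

5.4800

Component means — I: 5.7; II: 2.2; III: 6.5.
E[X] = 0.2·5.7 + 0.2·2.2 + 0.6·6.5 = 5.48.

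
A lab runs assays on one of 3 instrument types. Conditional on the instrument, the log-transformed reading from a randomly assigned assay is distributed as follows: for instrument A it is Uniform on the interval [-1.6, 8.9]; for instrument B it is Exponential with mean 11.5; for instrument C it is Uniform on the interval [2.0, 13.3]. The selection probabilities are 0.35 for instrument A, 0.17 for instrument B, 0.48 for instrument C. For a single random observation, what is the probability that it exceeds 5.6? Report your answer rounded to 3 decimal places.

0.542

Conditional on each instrument, P(X > 5.6): A: 0.314286; B: 0.614494; C: 0.681416.
By total probability, P(X > 5.6) = 0.35·0.314286 + 0.17·0.614494 + 0.48·0.681416 = 0.541544.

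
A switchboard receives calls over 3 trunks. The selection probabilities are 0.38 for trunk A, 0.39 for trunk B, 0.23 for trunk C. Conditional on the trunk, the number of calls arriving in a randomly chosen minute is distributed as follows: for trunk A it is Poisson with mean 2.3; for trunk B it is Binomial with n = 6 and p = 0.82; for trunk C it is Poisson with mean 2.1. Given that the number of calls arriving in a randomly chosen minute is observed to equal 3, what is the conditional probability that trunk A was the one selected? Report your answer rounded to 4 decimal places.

0.5298

Likelihoods P(X=3 | ·): A: 0.203308; B: 0.0643116; C: 0.189011.
Posterior ∝ prior × likelihood. Numerator for A: 0.38·0.203308 = 0.0772571.
Normalizing constant: 0.38·0.203308 + 0.39·0.0643116 + 0.23·0.189011 = 0.145811.
P(A | observation) = 0.0772571 / 0.145811 = 0.529843.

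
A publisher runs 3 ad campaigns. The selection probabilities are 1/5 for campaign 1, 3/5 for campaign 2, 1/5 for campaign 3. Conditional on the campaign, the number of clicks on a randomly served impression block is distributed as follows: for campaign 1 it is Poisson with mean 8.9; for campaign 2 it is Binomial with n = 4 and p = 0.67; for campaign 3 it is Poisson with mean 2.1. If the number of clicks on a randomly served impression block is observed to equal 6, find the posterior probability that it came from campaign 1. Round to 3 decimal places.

Likelihoods P(X=6 | ·): 1: 0.0941427; 2: 0; 3: 0.014587.
Posterior ∝ prior × likelihood. Numerator for 1: 0.2·0.0941427 = 0.0188285.
Normalizing constant: 0.2·0.0941427 + 0.6·0 + 0.2·0.014587 = 0.0217459.
P(1 | observation) = 0.0188285 / 0.0217459 = 0.865842.

0.866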